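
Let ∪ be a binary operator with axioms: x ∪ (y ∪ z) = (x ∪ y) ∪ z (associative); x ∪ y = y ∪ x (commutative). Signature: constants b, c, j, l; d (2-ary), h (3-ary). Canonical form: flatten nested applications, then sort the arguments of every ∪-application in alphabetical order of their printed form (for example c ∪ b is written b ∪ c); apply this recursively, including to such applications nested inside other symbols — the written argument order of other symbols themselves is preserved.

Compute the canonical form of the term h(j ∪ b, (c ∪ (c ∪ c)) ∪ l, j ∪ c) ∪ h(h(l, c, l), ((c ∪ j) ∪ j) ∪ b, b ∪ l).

Inside:  h(j ∪ b, (c ∪ (c ∪ c)) ∪ l, j ∪ c)  →  h(b ∪ j, c ∪ c ∪ c ∪ l, c ∪ j)
Canonicalize subterm:  h(h(l, c, l), ((c ∪ j) ∪ j) ∪ b, b ∪ l)  →  h(h(l, c, l), b ∪ c ∪ j ∪ j, b ∪ l)
Sort:  h(b ∪ j, c ∪ c ∪ c ∪ l, c ∪ j) ∪ h(h(l, c, l), b ∪ c ∪ j ∪ j, b ∪ l)

Answer: h(b ∪ j, c ∪ c ∪ c ∪ l, c ∪ j) ∪ h(h(l, c, l), b ∪ c ∪ j ∪ j, b ∪ l)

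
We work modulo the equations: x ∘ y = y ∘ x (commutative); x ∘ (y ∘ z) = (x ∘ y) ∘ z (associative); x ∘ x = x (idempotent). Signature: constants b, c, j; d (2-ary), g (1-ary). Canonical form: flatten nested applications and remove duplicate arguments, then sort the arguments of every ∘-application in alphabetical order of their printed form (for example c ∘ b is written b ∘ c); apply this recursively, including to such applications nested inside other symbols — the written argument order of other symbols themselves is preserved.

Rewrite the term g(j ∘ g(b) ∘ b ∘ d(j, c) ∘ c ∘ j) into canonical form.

Descend into:  j ∘ g(b) ∘ b ∘ d(j, c) ∘ c ∘ j
Idempotence:  drop duplicate j
Sort:  b ∘ c ∘ d(j, c) ∘ g(b) ∘ j
Reassemble:  g(b ∘ c ∘ d(j, c) ∘ g(b) ∘ j)

Answer: g(b ∘ c ∘ d(j, c) ∘ g(b) ∘ j)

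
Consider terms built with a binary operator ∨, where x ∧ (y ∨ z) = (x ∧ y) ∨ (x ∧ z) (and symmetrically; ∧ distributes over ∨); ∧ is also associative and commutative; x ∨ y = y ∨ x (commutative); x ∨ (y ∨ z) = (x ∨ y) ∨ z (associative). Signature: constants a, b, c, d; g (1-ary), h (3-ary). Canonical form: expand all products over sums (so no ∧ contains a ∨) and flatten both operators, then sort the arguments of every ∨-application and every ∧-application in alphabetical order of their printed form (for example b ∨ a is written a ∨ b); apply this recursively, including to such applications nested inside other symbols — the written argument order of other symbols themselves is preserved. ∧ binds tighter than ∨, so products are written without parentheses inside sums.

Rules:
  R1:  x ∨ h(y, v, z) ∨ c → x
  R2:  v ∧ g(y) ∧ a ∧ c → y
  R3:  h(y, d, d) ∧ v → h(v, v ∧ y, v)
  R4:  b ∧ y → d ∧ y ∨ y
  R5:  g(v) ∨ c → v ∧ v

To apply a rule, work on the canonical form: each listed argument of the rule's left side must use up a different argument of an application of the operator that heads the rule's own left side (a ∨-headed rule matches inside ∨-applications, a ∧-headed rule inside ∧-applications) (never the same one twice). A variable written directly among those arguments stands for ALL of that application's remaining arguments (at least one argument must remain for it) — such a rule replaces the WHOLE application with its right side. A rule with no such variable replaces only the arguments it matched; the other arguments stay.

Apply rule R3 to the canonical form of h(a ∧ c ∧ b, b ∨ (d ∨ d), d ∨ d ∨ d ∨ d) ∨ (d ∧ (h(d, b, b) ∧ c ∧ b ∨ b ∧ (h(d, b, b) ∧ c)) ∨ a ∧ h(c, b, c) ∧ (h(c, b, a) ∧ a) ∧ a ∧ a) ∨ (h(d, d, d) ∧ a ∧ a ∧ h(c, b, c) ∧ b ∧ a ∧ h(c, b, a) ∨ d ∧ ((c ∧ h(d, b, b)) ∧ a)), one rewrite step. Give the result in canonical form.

Answer: a ∧ a ∧ a ∧ a ∧ h(c, b, a) ∧ h(c, b, c) ∨ a ∧ c ∧ d ∧ h(d, b, b) ∨ b ∧ c ∧ d ∧ h(d, b, b) ∨ b ∧ c ∧ d ∧ h(d, b, b) ∨ h(a ∧ a ∧ a ∧ b ∧ h(c, b, a) ∧ h(c, b, c), a ∧ a ∧ a ∧ b ∧ d ∧ h(c, b, a) ∧ h(c, b, c), a ∧ a ∧ a ∧ b ∧ h(c, b, a) ∧ h(c, b, c)) ∨ h(a ∧ b ∧ c, b ∨ d ∨ d, d ∨ d ∨ d ∨ d)

Derivation:
Canonical form:  a ∧ a ∧ a ∧ a ∧ h(c, b, a) ∧ h(c, b, c) ∨ a ∧ a ∧ a ∧ b ∧ h(c, b, a) ∧ h(c, b, c) ∧ h(d, d, d) ∨ a ∧ c ∧ d ∧ h(d, b, b) ∨ b ∧ c ∧ d ∧ h(d, b, b) ∨ b ∧ c ∧ d ∧ h(d, b, b) ∨ h(a ∧ b ∧ c, b ∨ d ∨ d, d ∨ d ∨ d ∨ d)
Apply R3:  consuming h(d, d, d);  v := a ∧ a ∧ a ∧ b ∧ h(c, b, a) ∧ h(c, b, c), y := d
The variable takes the whole remainder — replace the entire application.
Giving:  a ∧ a ∧ a ∧ a ∧ h(c, b, a) ∧ h(c, b, c) ∨ a ∧ c ∧ d ∧ h(d, b, b) ∨ b ∧ c ∧ d ∧ h(d, b, b) ∨ b ∧ c ∧ d ∧ h(d, b, b) ∨ h(a ∧ a ∧ a ∧ b ∧ h(c, b, a) ∧ h(c, b, c), a ∧ a ∧ a ∧ b ∧ d ∧ h(c, b, a) ∧ h(c, b, c), a ∧ a ∧ a ∧ b ∧ h(c, b, a) ∧ h(c, b, c)) ∨ h(a ∧ b ∧ c, b ∨ d ∨ d, d ∨ d ∨ d ∨ d)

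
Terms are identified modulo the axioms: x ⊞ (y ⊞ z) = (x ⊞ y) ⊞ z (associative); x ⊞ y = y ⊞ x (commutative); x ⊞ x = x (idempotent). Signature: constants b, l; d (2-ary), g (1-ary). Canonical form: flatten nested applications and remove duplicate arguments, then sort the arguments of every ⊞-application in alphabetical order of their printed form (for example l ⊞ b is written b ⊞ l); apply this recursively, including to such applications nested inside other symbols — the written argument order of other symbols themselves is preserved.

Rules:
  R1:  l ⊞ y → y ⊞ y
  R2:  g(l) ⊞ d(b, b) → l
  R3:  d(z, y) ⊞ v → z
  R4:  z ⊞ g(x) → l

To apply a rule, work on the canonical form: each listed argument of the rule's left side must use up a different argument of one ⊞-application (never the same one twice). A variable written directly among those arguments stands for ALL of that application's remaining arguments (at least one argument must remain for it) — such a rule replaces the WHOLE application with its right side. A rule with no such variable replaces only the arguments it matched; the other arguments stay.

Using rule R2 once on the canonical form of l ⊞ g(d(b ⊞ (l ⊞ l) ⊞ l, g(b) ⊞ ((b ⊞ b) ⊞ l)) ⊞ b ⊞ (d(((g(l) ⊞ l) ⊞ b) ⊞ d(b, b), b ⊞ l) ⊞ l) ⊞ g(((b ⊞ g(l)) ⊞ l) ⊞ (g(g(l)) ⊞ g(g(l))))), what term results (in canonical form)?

Answer: g(b ⊞ d(b ⊞ l, b ⊞ g(b) ⊞ l) ⊞ d(b ⊞ l, b ⊞ l) ⊞ g(b ⊞ g(g(l)) ⊞ g(l) ⊞ l) ⊞ l) ⊞ l

Derivation:
Canonical form:  g(b ⊞ d(b ⊞ d(b, b) ⊞ g(l) ⊞ l, b ⊞ l) ⊞ d(b ⊞ l, b ⊞ g(b) ⊞ l) ⊞ g(b ⊞ g(g(l)) ⊞ g(l) ⊞ l) ⊞ l) ⊞ l
Apply R2:  consuming d(b, b), g(l)
Result:  g(b ⊞ d(b ⊞ l, b ⊞ g(b) ⊞ l) ⊞ d(b ⊞ l, b ⊞ l) ⊞ g(b ⊞ g(g(l)) ⊞ g(l) ⊞ l) ⊞ l) ⊞ l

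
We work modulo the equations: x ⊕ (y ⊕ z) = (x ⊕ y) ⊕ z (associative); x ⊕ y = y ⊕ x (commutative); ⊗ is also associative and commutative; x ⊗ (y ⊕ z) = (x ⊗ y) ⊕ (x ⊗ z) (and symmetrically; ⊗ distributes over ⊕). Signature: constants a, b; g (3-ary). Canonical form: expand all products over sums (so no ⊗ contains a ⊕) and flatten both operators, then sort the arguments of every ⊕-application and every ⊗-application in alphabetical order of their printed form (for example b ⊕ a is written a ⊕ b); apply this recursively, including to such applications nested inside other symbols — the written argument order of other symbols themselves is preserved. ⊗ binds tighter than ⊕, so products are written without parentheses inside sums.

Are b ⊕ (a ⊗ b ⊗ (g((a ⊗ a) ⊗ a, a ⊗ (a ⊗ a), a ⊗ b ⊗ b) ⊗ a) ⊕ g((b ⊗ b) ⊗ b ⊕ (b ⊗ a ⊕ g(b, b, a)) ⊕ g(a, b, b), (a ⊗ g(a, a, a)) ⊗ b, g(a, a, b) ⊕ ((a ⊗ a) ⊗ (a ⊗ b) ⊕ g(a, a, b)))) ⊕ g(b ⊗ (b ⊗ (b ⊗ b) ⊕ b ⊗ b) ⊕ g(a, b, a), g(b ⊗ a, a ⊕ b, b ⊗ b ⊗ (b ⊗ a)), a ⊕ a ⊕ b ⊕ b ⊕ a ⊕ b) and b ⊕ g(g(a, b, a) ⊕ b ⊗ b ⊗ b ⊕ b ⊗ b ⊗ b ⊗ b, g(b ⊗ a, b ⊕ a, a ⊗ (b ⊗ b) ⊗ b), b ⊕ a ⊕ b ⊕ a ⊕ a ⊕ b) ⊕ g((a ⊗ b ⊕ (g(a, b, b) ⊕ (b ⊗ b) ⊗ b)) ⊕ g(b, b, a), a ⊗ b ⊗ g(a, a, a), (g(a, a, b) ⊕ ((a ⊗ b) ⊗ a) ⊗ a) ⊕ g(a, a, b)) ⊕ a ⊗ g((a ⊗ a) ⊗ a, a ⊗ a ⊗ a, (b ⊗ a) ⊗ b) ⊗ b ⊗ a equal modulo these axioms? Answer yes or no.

Answer: yes — both canonical forms are a ⊗ a ⊗ b ⊗ g(a ⊗ a ⊗ a, a ⊗ a ⊗ a, a ⊗ b ⊗ b) ⊕ b ⊕ g(a ⊗ b ⊕ b ⊗ b ⊗ b ⊕ g(a, b, b) ⊕ g(b, b, a), a ⊗ b ⊗ g(a, a, a), a ⊗ a ⊗ a ⊗ b ⊕ g(a, a, b) ⊕ g(a, a, b)) ⊕ g(b ⊗ b ⊗ b ⊕ b ⊗ b ⊗ b ⊗ b ⊕ g(a, b, a), g(a ⊗ b, a ⊕ b, a ⊗ b ⊗ b ⊗ b), a ⊕ a ⊕ a ⊕ b ⊕ b ⊕ b)

Derivation:
Left:  b ⊕ (a ⊗ b ⊗ (g((a ⊗ a) ⊗ a, a ⊗ (a ⊗ a), a ⊗ b ⊗ b) ⊗ a) ⊕ g((b ⊗ b) ⊗ b ⊕ (b ⊗ a ⊕ g(b, b, a)) ⊕ g(a, b, b), (a ⊗ g(a, a, a)) ⊗ b, g(a, a, b) ⊕ ((a ⊗ a) ⊗ (a ⊗ b) ⊕ g(a, a, b)))) ⊕ g(b ⊗ (b ⊗ (b ⊗ b) ⊕ b ⊗ b) ⊕ g(a, b, a), g(b ⊗ a, a ⊕ b, b ⊗ b ⊗ (b ⊗ a)), a ⊕ a ⊕ b ⊕ b ⊕ a ⊕ b)
  Distribute:  b ⊕ a ⊗ a ⊗ b ⊗ g(a ⊗ a ⊗ a, a ⊗ a ⊗ a, a ⊗ b ⊗ b) ⊕ g(a ⊗ b ⊕ b ⊗ b ⊗ b ⊕ g(a, b, b) ⊕ g(b, b, a), a ⊗ b ⊗ g(a, a, a), a ⊗ a ⊗ a ⊗ b ⊕ g(a, a, b) ⊕ g(a, a, b)) ⊕ g(b ⊗ b ⊗ b ⊕ b ⊗ b ⊗ b ⊗ b ⊕ g(a, b, a), g(a ⊗ b, a ⊕ b, a ⊗ b ⊗ b ⊗ b), a ⊕ a ⊕ a ⊕ b ⊕ b ⊕ b)
  Sort:  a ⊗ a ⊗ b ⊗ g(a ⊗ a ⊗ a, a ⊗ a ⊗ a, a ⊗ b ⊗ b) ⊕ b ⊕ g(a ⊗ b ⊕ b ⊗ b ⊗ b ⊕ g(a, b, b) ⊕ g(b, b, a), a ⊗ b ⊗ g(a, a, a), a ⊗ a ⊗ a ⊗ b ⊕ g(a, a, b) ⊕ g(a, a, b)) ⊕ g(b ⊗ b ⊗ b ⊕ b ⊗ b ⊗ b ⊗ b ⊕ g(a, b, a), g(a ⊗ b, a ⊕ b, a ⊗ b ⊗ b ⊗ b), a ⊕ a ⊕ a ⊕ b ⊕ b ⊕ b)
Right:  b ⊕ g(g(a, b, a) ⊕ b ⊗ b ⊗ b ⊕ b ⊗ b ⊗ b ⊗ b, g(b ⊗ a, b ⊕ a, a ⊗ (b ⊗ b) ⊗ b), b ⊕ a ⊕ b ⊕ a ⊕ a ⊕ b) ⊕ g((a ⊗ b ⊕ (g(a, b, b) ⊕ (b ⊗ b) ⊗ b)) ⊕ g(b, b, a), a ⊗ b ⊗ g(a, a, a), (g(a, a, b) ⊕ ((a ⊗ b) ⊗ a) ⊗ a) ⊕ g(a, a, b)) ⊕ a ⊗ g((a ⊗ a) ⊗ a, a ⊗ a ⊗ a, (b ⊗ a) ⊗ b) ⊗ b ⊗ a
  Flatten:  b ⊕ g(b ⊗ b ⊗ b ⊕ b ⊗ b ⊗ b ⊗ b ⊕ g(a, b, a), g(a ⊗ b, a ⊕ b, a ⊗ b ⊗ b ⊗ b), a ⊕ a ⊕ a ⊕ b ⊕ b ⊕ b) ⊕ g(a ⊗ b ⊕ b ⊗ b ⊗ b ⊕ g(a, b, b) ⊕ g(b, b, a), a ⊗ b ⊗ g(a, a, a), a ⊗ a ⊗ a ⊗ b ⊕ g(a, a, b) ⊕ g(a, a, b)) ⊕ a ⊗ a ⊗ b ⊗ g(a ⊗ a ⊗ a, a ⊗ a ⊗ a, a ⊗ b ⊗ b)
  Sort:  a ⊗ a ⊗ b ⊗ g(a ⊗ a ⊗ a, a ⊗ a ⊗ a, a ⊗ b ⊗ b) ⊕ b ⊕ g(a ⊗ b ⊕ b ⊗ b ⊗ b ⊕ g(a, b, b) ⊕ g(b, b, a), a ⊗ b ⊗ g(a, a, a), a ⊗ a ⊗ a ⊗ b ⊕ g(a, a, b) ⊕ g(a, a, b)) ⊕ g(b ⊗ b ⊗ b ⊕ b ⊗ b ⊗ b ⊗ b ⊕ g(a, b, a), g(a ⊗ b, a ⊕ b, a ⊗ b ⊗ b ⊗ b), a ⊕ a ⊕ a ⊕ b ⊕ b ⊕ b)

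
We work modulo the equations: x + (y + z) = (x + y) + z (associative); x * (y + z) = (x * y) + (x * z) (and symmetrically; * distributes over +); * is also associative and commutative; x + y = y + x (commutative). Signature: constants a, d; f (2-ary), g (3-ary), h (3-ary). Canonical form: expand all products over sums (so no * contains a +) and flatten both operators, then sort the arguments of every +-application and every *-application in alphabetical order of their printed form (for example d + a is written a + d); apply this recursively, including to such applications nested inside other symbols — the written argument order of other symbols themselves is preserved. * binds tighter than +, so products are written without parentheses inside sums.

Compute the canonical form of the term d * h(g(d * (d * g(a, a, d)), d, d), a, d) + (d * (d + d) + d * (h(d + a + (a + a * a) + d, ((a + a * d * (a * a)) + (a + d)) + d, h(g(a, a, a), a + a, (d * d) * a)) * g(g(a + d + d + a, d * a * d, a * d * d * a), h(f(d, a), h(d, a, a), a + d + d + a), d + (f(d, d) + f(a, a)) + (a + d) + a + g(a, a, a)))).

Answer: d * d + d * d + d * g(g(a + a + d + d, a * d * d, a * a * d * d), h(f(d, a), h(d, a, a), a + a + d + d), a + a + d + d + f(a, a) + f(d, d) + g(a, a, a)) * h(a + a + a * a + d + d, a + a + a * a * a * d + d + d, h(g(a, a, a), a + a, a * d * d)) + d * h(g(d * d * g(a, a, d), d, d), a, d)

Derivation:
Distribute:  d * h(g(d * d * g(a, a, d), d, d), a, d) + d * d + d * d + d * g(g(a + a + d + d, a * d * d, a * a * d * d), h(f(d, a), h(d, a, a), a + a + d + d), a + a + d + d + f(a, a) + f(d, d) + g(a, a, a)) * h(a + a + a * a + d + d, a + a + a * a * a * d + d + d, h(g(a, a, a), a + a, a * d * d))
Sort arguments:  d * d + d * d + d * g(g(a + a + d + d, a * d * d, a * a * d * d), h(f(d, a), h(d, a, a), a + a + d + d), a + a + d + d + f(a, a) + f(d, d) + g(a, a, a)) * h(a + a + a * a + d + d, a + a + a * a * a * d + d + d, h(g(a, a, a), a + a, a * d * d)) + d * h(g(d * d * g(a, a, d), d, d), a, d)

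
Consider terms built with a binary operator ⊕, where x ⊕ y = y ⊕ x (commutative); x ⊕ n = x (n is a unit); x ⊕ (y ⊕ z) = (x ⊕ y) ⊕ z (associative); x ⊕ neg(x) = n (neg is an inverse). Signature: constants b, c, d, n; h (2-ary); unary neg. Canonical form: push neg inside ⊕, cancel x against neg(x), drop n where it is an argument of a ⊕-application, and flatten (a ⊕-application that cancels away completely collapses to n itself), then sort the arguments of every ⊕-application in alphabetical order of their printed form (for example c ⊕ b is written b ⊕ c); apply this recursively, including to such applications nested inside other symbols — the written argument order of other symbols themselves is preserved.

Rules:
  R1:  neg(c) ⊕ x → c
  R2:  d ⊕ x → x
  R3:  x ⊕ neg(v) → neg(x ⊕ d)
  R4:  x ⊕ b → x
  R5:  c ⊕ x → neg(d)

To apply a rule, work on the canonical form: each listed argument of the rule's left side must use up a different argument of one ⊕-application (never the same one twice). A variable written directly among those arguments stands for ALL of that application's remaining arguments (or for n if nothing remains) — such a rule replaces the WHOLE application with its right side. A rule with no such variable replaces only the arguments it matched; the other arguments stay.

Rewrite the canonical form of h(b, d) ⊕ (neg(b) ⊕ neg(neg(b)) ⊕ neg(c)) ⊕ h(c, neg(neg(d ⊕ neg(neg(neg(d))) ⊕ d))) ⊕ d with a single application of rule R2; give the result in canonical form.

Answer: h(b, d) ⊕ h(c, d) ⊕ neg(c)

Derivation:
Canonical form:  d ⊕ h(b, d) ⊕ h(c, d) ⊕ neg(c)
Apply R2:  consuming d;  x := h(b, d) ⊕ h(c, d) ⊕ neg(c)
Every leftover argument binds to the variable; the entire application is replaced.
Result:  h(b, d) ⊕ h(c, d) ⊕ neg(c)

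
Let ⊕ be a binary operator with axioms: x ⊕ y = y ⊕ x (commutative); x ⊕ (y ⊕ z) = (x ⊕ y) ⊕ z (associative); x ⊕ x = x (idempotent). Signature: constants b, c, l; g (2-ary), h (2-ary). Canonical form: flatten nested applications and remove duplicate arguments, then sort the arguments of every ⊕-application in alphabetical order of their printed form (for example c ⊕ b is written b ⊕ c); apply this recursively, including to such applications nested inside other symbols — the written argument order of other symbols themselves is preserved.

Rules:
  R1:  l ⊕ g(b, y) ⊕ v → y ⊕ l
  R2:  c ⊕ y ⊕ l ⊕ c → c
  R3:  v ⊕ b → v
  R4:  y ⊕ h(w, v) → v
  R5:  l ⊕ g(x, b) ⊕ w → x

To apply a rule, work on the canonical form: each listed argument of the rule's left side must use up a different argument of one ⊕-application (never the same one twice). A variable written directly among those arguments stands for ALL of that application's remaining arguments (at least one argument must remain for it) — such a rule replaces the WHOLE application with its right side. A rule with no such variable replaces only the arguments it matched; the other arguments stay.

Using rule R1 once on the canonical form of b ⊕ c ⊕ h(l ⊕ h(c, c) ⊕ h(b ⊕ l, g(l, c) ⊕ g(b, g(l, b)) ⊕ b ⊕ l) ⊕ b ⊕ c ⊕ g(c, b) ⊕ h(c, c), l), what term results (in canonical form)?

Canonical form:  b ⊕ c ⊕ h(b ⊕ c ⊕ g(c, b) ⊕ h(b ⊕ l, b ⊕ g(b, g(l, b)) ⊕ g(l, c) ⊕ l) ⊕ h(c, c) ⊕ l, l)
Match R1:  consume g(b, g(l, b)), l;  v := b ⊕ g(l, c), y := g(l, b)
Every leftover argument binds to the variable; the entire application is replaced.
Giving:  b ⊕ c ⊕ h(b ⊕ c ⊕ g(c, b) ⊕ h(b ⊕ l, g(l, b) ⊕ l) ⊕ h(c, c) ⊕ l, l)

Answer: b ⊕ c ⊕ h(b ⊕ c ⊕ g(c, b) ⊕ h(b ⊕ l, g(l, b) ⊕ l) ⊕ h(c, c) ⊕ l, l)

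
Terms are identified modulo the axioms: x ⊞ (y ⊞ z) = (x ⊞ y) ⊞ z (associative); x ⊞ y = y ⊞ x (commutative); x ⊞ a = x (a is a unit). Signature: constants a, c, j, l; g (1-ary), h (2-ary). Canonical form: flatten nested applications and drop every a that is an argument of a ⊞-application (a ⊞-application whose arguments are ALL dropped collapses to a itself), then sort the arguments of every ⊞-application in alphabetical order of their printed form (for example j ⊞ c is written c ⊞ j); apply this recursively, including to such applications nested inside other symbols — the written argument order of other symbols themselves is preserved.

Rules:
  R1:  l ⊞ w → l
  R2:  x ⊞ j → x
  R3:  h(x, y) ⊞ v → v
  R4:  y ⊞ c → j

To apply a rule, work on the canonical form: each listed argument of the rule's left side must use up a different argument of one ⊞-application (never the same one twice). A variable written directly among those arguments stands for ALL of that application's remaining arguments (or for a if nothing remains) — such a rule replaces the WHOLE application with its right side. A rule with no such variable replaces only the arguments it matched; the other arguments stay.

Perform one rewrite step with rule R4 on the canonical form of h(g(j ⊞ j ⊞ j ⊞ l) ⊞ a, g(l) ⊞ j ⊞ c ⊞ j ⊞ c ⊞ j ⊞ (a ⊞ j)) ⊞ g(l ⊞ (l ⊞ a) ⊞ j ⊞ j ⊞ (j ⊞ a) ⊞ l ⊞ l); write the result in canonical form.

Canonical form:  g(j ⊞ j ⊞ j ⊞ l ⊞ l ⊞ l ⊞ l) ⊞ h(g(j ⊞ j ⊞ j ⊞ l), c ⊞ c ⊞ g(l) ⊞ j ⊞ j ⊞ j ⊞ j)
Match R4:  consume c;  y := c ⊞ g(l) ⊞ j ⊞ j ⊞ j ⊞ j
The variable takes the whole remainder — replace the entire application.
New term:  g(j ⊞ j ⊞ j ⊞ l ⊞ l ⊞ l ⊞ l) ⊞ h(g(j ⊞ j ⊞ j ⊞ l), j)

Answer: g(j ⊞ j ⊞ j ⊞ l ⊞ l ⊞ l ⊞ l) ⊞ h(g(j ⊞ j ⊞ j ⊞ l), j)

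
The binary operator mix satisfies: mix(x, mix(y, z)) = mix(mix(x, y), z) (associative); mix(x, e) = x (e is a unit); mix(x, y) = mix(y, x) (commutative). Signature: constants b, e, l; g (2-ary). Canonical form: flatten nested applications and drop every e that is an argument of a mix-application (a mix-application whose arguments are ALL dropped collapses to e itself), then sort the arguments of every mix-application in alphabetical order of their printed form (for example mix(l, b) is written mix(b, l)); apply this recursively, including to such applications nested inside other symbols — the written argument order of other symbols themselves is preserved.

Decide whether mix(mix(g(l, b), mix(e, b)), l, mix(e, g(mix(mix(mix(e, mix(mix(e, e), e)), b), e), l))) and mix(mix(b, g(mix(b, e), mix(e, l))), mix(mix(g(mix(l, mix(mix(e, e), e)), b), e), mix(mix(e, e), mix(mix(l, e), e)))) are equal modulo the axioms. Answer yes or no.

Left:  mix(mix(g(l, b), mix(e, b)), l, mix(e, g(mix(mix(mix(e, mix(mix(e, e), e)), b), e), l)))
  Un-nest:  mix(g(l, b), e, b, l, e, g(mix(mix(mix(e, mix(mix(e, e), e)), b), e), l))
  Simplify inside:  g(mix(mix(mix(e, mix(mix(e, e), e)), b), e), l)  →  g(b, l)
  Drop the unit:  drop e (×2)
  Order the arguments:  mix(b, g(b, l), g(l, b), l)
Right:  mix(mix(b, g(mix(b, e), mix(e, l))), mix(mix(g(mix(l, mix(mix(e, e), e)), b), e), mix(mix(e, e), mix(mix(l, e), e))))
  Merge nested applications:  mix(b, g(mix(b, e), mix(e, l)), g(mix(l, mix(mix(e, e), e)), b), e, e, e, l, e, e)
  Canonicalize subterm:  g(mix(b, e), mix(e, l))  →  g(b, l)
  Inside:  g(mix(l, mix(mix(e, e), e)), b)  →  g(l, b)
  Units out:  drop e (×5)
  Order the arguments:  mix(b, g(b, l), g(l, b), l)

Answer: yes — both canonical forms are mix(b, g(b, l), g(l, b), l)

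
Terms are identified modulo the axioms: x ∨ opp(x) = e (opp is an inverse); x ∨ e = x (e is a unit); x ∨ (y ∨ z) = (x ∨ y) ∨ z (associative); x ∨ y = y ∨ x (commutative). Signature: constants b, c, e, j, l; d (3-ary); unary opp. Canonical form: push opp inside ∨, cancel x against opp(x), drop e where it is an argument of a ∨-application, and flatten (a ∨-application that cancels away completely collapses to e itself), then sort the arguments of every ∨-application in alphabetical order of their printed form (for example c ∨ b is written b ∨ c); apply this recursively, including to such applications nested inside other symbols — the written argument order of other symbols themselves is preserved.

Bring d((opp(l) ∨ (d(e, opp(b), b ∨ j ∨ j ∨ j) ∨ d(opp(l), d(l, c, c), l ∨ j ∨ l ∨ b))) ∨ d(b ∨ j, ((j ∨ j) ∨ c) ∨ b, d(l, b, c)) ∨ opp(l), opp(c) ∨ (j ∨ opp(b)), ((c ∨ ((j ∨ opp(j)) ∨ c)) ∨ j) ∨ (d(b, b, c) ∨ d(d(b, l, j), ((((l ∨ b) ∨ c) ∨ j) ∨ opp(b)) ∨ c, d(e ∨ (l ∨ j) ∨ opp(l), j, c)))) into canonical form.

Focus inside:  ((c ∨ ((j ∨ opp(j)) ∨ c)) ∨ j) ∨ (d(b, b, c) ∨ d(d(b, l, j), ((((l ∨ b) ∨ c) ∨ j) ∨ opp(b)) ∨ c, d(e ∨ (l ∨ j) ∨ opp(l), j, c)))
Combine occurrences:  c ∨ c ∨ j ∨ d(b, b, c) ∨ d(d(b, l, j), c ∨ c ∨ j ∨ l, d(j, j, c))
Sort arguments:  c ∨ c ∨ d(b, b, c) ∨ d(d(b, l, j), c ∨ c ∨ j ∨ l, d(j, j, c)) ∨ j
Put back:  d(d(b ∨ j, b ∨ c ∨ j ∨ j, d(l, b, c)) ∨ d(e, opp(b), b ∨ j ∨ j ∨ j) ∨ d(opp(l), d(l, c, c), b ∨ j ∨ l ∨ l) ∨ opp(l) ∨ opp(l), j ∨ opp(b) ∨ opp(c), c ∨ c ∨ d(b, b, c) ∨ d(d(b, l, j), c ∨ c ∨ j ∨ l, d(j, j, c)) ∨ j)

Answer: d(d(b ∨ j, b ∨ c ∨ j ∨ j, d(l, b, c)) ∨ d(e, opp(b), b ∨ j ∨ j ∨ j) ∨ d(opp(l), d(l, c, c), b ∨ j ∨ l ∨ l) ∨ opp(l) ∨ opp(l), j ∨ opp(b) ∨ opp(c), c ∨ c ∨ d(b, b, c) ∨ d(d(b, l, j), c ∨ c ∨ j ∨ l, d(j, j, c)) ∨ j)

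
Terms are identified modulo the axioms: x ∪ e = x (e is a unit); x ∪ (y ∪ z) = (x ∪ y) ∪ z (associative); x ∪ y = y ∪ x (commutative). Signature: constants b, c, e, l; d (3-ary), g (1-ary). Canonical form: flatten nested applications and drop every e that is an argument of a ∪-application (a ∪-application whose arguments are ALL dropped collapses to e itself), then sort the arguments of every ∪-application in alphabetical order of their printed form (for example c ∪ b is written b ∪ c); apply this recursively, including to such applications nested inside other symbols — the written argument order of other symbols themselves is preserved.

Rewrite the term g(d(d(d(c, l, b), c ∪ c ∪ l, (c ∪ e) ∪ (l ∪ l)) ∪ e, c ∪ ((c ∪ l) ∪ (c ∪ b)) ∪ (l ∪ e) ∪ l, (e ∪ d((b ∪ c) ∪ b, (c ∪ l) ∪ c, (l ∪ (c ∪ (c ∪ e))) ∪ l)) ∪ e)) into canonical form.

Answer: g(d(d(d(c, l, b), c ∪ c ∪ l, c ∪ l ∪ l), b ∪ c ∪ c ∪ c ∪ l ∪ l ∪ l, d(b ∪ b ∪ c, c ∪ c ∪ l, c ∪ c ∪ l ∪ l)))

Derivation:
Work inside:  (e ∪ d((b ∪ c) ∪ b, (c ∪ l) ∪ c, (l ∪ (c ∪ (c ∪ e))) ∪ l)) ∪ e
Un-nest:  e ∪ d((b ∪ c) ∪ b, (c ∪ l) ∪ c, (l ∪ (c ∪ (c ∪ e))) ∪ l) ∪ e
Canonicalize subterm:  d((b ∪ c) ∪ b, (c ∪ l) ∪ c, (l ∪ (c ∪ (c ∪ e))) ∪ l)  →  d(b ∪ b ∪ c, c ∪ c ∪ l, c ∪ c ∪ l ∪ l)
Unit:  drop e (×2)
Order the arguments:  d(b ∪ b ∪ c, c ∪ c ∪ l, c ∪ c ∪ l ∪ l)
Put back:  g(d(d(d(c, l, b), c ∪ c ∪ l, c ∪ l ∪ l), b ∪ c ∪ c ∪ c ∪ l ∪ l ∪ l, d(b ∪ b ∪ c, c ∪ c ∪ l, c ∪ c ∪ l ∪ l)))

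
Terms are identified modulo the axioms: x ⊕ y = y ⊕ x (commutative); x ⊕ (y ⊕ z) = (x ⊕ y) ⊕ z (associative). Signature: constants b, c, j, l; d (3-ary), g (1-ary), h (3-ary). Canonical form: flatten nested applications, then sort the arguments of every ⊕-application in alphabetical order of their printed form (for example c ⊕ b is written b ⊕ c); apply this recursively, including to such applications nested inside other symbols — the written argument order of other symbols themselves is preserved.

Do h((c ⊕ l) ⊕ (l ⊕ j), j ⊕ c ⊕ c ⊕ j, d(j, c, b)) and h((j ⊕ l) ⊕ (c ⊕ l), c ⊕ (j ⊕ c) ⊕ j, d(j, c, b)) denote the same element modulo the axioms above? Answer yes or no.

Left:  h((c ⊕ l) ⊕ (l ⊕ j), j ⊕ c ⊕ c ⊕ j, d(j, c, b))
  Work inside:  (c ⊕ l) ⊕ (l ⊕ j)
  Flatten:  c ⊕ l ⊕ l ⊕ j
  Sort:  c ⊕ j ⊕ l ⊕ l
  Put back:  h(c ⊕ j ⊕ l ⊕ l, c ⊕ c ⊕ j ⊕ j, d(j, c, b))
Right:  h((j ⊕ l) ⊕ (c ⊕ l), c ⊕ (j ⊕ c) ⊕ j, d(j, c, b))
  Descend into:  (j ⊕ l) ⊕ (c ⊕ l)
  Flatten:  j ⊕ l ⊕ c ⊕ l
  Sort arguments:  c ⊕ j ⊕ l ⊕ l
  Rebuild:  h(c ⊕ j ⊕ l ⊕ l, c ⊕ c ⊕ j ⊕ j, d(j, c, b))

Answer: yes — both canonical forms are h(c ⊕ j ⊕ l ⊕ l, c ⊕ c ⊕ j ⊕ j, d(j, c, b))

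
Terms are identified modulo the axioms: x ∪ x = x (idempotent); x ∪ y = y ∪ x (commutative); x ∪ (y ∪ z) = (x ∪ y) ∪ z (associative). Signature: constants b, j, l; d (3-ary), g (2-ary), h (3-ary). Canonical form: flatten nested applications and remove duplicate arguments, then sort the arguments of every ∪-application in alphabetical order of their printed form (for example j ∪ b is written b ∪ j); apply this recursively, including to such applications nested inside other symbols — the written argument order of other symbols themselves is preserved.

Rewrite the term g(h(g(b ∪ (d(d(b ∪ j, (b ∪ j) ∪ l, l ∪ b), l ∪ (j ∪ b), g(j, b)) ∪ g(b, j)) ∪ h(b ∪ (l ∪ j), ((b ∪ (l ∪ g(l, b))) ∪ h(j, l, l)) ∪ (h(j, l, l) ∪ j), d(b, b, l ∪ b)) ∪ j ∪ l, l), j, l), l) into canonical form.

Answer: g(h(g(b ∪ d(d(b ∪ j, b ∪ j ∪ l, b ∪ l), b ∪ j ∪ l, g(j, b)) ∪ g(b, j) ∪ h(b ∪ j ∪ l, b ∪ g(l, b) ∪ h(j, l, l) ∪ j ∪ l, d(b, b, b ∪ l)) ∪ j ∪ l, l), j, l), l)

Derivation:
Work inside:  b ∪ (d(d(b ∪ j, (b ∪ j) ∪ l, l ∪ b), l ∪ (j ∪ b), g(j, b)) ∪ g(b, j)) ∪ h(b ∪ (l ∪ j), ((b ∪ (l ∪ g(l, b))) ∪ h(j, l, l)) ∪ (h(j, l, l) ∪ j), d(b, b, l ∪ b)) ∪ j ∪ l
Merge nested applications:  b ∪ d(d(b ∪ j, (b ∪ j) ∪ l, l ∪ b), l ∪ (j ∪ b), g(j, b)) ∪ g(b, j) ∪ h(b ∪ (l ∪ j), ((b ∪ (l ∪ g(l, b))) ∪ h(j, l, l)) ∪ (h(j, l, l) ∪ j), d(b, b, l ∪ b)) ∪ j ∪ l
Simplify inside:  d(d(b ∪ j, (b ∪ j) ∪ l, l ∪ b), l ∪ (j ∪ b), g(j, b))  →  d(d(b ∪ j, b ∪ j ∪ l, b ∪ l), b ∪ j ∪ l, g(j, b))
Simplify inside:  h(b ∪ (l ∪ j), ((b ∪ (l ∪ g(l, b))) ∪ h(j, l, l)) ∪ (h(j, l, l) ∪ j), d(b, b, l ∪ b))  →  h(b ∪ j ∪ l, b ∪ g(l, b) ∪ h(j, l, l) ∪ j ∪ l, d(b, b, b ∪ l))
Sort arguments:  b ∪ d(d(b ∪ j, b ∪ j ∪ l, b ∪ l), b ∪ j ∪ l, g(j, b)) ∪ g(b, j) ∪ h(b ∪ j ∪ l, b ∪ g(l, b) ∪ h(j, l, l) ∪ j ∪ l, d(b, b, b ∪ l)) ∪ j ∪ l
Reassemble:  g(h(g(b ∪ d(d(b ∪ j, b ∪ j ∪ l, b ∪ l), b ∪ j ∪ l, g(j, b)) ∪ g(b, j) ∪ h(b ∪ j ∪ l, b ∪ g(l, b) ∪ h(j, l, l) ∪ j ∪ l, d(b, b, b ∪ l)) ∪ j ∪ l, l), j, l), l)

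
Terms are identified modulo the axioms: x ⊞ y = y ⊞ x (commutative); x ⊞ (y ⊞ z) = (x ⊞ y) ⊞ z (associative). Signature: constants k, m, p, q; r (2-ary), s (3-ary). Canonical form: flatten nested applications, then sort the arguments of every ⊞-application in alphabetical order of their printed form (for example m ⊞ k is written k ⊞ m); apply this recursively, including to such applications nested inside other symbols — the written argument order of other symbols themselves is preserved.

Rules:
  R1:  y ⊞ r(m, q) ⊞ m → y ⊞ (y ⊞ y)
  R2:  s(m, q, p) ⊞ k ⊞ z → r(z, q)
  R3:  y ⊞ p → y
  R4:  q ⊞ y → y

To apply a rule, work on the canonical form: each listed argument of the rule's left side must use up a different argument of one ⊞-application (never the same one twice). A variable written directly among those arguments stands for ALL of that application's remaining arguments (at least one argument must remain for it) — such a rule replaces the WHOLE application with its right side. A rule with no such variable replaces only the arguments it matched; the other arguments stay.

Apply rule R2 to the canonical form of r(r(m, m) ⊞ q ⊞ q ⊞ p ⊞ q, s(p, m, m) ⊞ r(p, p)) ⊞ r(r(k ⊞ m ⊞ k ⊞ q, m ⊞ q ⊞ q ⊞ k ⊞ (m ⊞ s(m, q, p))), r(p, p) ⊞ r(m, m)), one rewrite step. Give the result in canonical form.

Canonical form:  r(p ⊞ q ⊞ q ⊞ q ⊞ r(m, m), r(p, p) ⊞ s(p, m, m)) ⊞ r(r(k ⊞ k ⊞ m ⊞ q, k ⊞ m ⊞ m ⊞ q ⊞ q ⊞ s(m, q, p)), r(m, m) ⊞ r(p, p))
R2 matches:  uses k, s(m, q, p);  z := m ⊞ m ⊞ q ⊞ q
Every leftover argument binds to the variable; the entire application is replaced.
Giving:  r(p ⊞ q ⊞ q ⊞ q ⊞ r(m, m), r(p, p) ⊞ s(p, m, m)) ⊞ r(r(k ⊞ k ⊞ m ⊞ q, r(m ⊞ m ⊞ q ⊞ q, q)), r(m, m) ⊞ r(p, p))

Answer: r(p ⊞ q ⊞ q ⊞ q ⊞ r(m, m), r(p, p) ⊞ s(p, m, m)) ⊞ r(r(k ⊞ k ⊞ m ⊞ q, r(m ⊞ m ⊞ q ⊞ q, q)), r(m, m) ⊞ r(p, p))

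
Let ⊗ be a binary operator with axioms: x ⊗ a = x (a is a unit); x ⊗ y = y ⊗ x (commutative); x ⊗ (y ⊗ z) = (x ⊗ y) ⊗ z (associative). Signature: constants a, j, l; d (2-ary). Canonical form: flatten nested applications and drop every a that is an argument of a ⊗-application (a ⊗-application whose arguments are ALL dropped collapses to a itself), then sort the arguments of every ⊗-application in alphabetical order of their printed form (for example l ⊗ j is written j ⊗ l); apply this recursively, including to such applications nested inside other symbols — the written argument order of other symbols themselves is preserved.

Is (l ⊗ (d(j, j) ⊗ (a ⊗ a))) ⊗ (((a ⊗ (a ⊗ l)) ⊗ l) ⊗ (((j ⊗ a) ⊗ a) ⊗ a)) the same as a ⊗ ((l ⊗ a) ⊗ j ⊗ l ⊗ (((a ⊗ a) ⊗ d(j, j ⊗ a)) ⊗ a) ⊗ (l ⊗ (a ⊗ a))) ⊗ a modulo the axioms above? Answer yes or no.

Left:  (l ⊗ (d(j, j) ⊗ (a ⊗ a))) ⊗ (((a ⊗ (a ⊗ l)) ⊗ l) ⊗ (((j ⊗ a) ⊗ a) ⊗ a))
  Merge nested applications:  l ⊗ d(j, j) ⊗ a ⊗ a ⊗ a ⊗ a ⊗ l ⊗ l ⊗ j ⊗ a ⊗ a ⊗ a
  Unit:  drop a (×7)
  Sort:  d(j, j) ⊗ j ⊗ l ⊗ l ⊗ l
Right:  a ⊗ ((l ⊗ a) ⊗ j ⊗ l ⊗ (((a ⊗ a) ⊗ d(j, j ⊗ a)) ⊗ a) ⊗ (l ⊗ (a ⊗ a))) ⊗ a
  Flatten:  a ⊗ l ⊗ a ⊗ j ⊗ l ⊗ a ⊗ a ⊗ d(j, j ⊗ a) ⊗ a ⊗ l ⊗ a ⊗ a ⊗ a
  Canonicalize subterm:  d(j, j ⊗ a)  →  d(j, j)
  Drop the unit:  drop a (×8)
  Sort:  d(j, j) ⊗ j ⊗ l ⊗ l ⊗ l

Answer: yes — both canonical forms are d(j, j) ⊗ j ⊗ l ⊗ l ⊗ l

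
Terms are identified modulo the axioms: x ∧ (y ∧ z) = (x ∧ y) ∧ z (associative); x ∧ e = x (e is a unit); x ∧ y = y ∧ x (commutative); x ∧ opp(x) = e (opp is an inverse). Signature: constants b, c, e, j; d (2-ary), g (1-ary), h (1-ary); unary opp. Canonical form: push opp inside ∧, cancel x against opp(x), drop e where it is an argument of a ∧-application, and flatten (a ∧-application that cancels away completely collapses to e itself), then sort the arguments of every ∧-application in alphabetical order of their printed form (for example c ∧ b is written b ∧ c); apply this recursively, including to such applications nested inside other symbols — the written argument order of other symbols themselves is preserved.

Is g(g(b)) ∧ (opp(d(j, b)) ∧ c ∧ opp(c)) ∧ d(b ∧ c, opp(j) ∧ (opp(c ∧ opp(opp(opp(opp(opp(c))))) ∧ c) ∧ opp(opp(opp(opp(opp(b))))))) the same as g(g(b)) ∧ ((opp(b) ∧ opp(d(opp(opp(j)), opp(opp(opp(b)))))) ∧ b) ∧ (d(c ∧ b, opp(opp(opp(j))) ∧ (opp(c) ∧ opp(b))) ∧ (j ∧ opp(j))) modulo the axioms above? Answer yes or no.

Left:  g(g(b)) ∧ (opp(d(j, b)) ∧ c ∧ opp(c)) ∧ d(b ∧ c, opp(j) ∧ (opp(c ∧ opp(opp(opp(opp(opp(c))))) ∧ c) ∧ opp(opp(opp(opp(opp(b)))))))
  Push opp inside:  distribute opp over ∧ and collapse double opp
  Inverses cancel:  c cancels
  Collect terms:  g(g(b)) ∧ opp(d(j, b)) ∧ d(b ∧ c, opp(b) ∧ opp(c) ∧ opp(j))
  Sort arguments:  d(b ∧ c, opp(b) ∧ opp(c) ∧ opp(j)) ∧ g(g(b)) ∧ opp(d(j, b))
Right:  g(g(b)) ∧ ((opp(b) ∧ opp(d(opp(opp(j)), opp(opp(opp(b)))))) ∧ b) ∧ (d(c ∧ b, opp(opp(opp(j))) ∧ (opp(c) ∧ opp(b))) ∧ (j ∧ opp(j)))
  Push opp inside:  distribute opp over ∧ and collapse double opp
  Cancel inverse pairs:  b cancels; j cancels
  Collect terms:  g(g(b)) ∧ opp(d(j, opp(b))) ∧ d(b ∧ c, opp(b) ∧ opp(c) ∧ opp(j))
  Sort:  d(b ∧ c, opp(b) ∧ opp(c) ∧ opp(j)) ∧ g(g(b)) ∧ opp(d(j, opp(b)))

Answer: no — d(b ∧ c, opp(b) ∧ opp(c) ∧ opp(j)) ∧ g(g(b)) ∧ opp(d(j, b)) vs d(b ∧ c, opp(b) ∧ opp(c) ∧ opp(j)) ∧ g(g(b)) ∧ opp(d(j, opp(b)))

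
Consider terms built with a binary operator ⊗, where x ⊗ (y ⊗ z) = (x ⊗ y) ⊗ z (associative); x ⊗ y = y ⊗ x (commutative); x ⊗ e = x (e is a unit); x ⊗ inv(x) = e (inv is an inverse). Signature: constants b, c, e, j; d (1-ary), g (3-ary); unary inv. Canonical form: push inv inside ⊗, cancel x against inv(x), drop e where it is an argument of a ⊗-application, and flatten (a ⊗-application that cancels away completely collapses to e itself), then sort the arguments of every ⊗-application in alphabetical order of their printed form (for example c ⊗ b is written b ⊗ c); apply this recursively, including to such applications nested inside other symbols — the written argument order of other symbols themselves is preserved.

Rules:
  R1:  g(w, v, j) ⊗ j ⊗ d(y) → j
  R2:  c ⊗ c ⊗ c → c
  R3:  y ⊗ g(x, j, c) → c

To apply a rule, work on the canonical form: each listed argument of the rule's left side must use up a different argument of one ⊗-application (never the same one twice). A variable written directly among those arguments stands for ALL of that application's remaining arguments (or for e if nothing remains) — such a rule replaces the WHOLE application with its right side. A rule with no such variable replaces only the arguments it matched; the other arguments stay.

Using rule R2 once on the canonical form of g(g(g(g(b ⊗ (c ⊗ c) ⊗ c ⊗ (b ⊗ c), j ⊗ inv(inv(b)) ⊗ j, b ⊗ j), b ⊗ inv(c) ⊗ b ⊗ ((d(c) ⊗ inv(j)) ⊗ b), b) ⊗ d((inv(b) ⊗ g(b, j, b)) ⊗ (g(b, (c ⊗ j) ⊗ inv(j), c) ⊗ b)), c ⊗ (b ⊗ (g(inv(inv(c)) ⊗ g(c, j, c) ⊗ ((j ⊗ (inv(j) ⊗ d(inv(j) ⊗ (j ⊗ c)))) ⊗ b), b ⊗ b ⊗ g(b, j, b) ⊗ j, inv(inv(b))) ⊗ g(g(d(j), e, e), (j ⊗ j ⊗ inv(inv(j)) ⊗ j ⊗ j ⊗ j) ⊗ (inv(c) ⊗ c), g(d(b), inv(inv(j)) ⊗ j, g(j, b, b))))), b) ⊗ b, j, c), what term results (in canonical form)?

Answer: g(b ⊗ g(d(g(b, c, c) ⊗ g(b, j, b)) ⊗ g(g(b ⊗ b ⊗ c ⊗ c, b ⊗ j ⊗ j, b ⊗ j), b ⊗ b ⊗ b ⊗ d(c) ⊗ inv(c) ⊗ inv(j), b), b ⊗ c ⊗ g(b ⊗ c ⊗ d(c) ⊗ g(c, j, c), b ⊗ b ⊗ g(b, j, b) ⊗ j, b) ⊗ g(g(d(j), e, e), j ⊗ j ⊗ j ⊗ j ⊗ j ⊗ j, g(d(b), j ⊗ j, g(j, b, b))), b), j, c)

Derivation:
Canonical form:  g(b ⊗ g(d(g(b, c, c) ⊗ g(b, j, b)) ⊗ g(g(b ⊗ b ⊗ c ⊗ c ⊗ c ⊗ c, b ⊗ j ⊗ j, b ⊗ j), b ⊗ b ⊗ b ⊗ d(c) ⊗ inv(c) ⊗ inv(j), b), b ⊗ c ⊗ g(b ⊗ c ⊗ d(c) ⊗ g(c, j, c), b ⊗ b ⊗ g(b, j, b) ⊗ j, b) ⊗ g(g(d(j), e, e), j ⊗ j ⊗ j ⊗ j ⊗ j ⊗ j, g(d(b), j ⊗ j, g(j, b, b))), b), j, c)
Apply R2:  consuming c, c, c
Giving:  g(b ⊗ g(d(g(b, c, c) ⊗ g(b, j, b)) ⊗ g(g(b ⊗ b ⊗ c ⊗ c, b ⊗ j ⊗ j, b ⊗ j), b ⊗ b ⊗ b ⊗ d(c) ⊗ inv(c) ⊗ inv(j), b), b ⊗ c ⊗ g(b ⊗ c ⊗ d(c) ⊗ g(c, j, c), b ⊗ b ⊗ g(b, j, b) ⊗ j, b) ⊗ g(g(d(j), e, e), j ⊗ j ⊗ j ⊗ j ⊗ j ⊗ j, g(d(b), j ⊗ j, g(j, b, b))), b), j, c)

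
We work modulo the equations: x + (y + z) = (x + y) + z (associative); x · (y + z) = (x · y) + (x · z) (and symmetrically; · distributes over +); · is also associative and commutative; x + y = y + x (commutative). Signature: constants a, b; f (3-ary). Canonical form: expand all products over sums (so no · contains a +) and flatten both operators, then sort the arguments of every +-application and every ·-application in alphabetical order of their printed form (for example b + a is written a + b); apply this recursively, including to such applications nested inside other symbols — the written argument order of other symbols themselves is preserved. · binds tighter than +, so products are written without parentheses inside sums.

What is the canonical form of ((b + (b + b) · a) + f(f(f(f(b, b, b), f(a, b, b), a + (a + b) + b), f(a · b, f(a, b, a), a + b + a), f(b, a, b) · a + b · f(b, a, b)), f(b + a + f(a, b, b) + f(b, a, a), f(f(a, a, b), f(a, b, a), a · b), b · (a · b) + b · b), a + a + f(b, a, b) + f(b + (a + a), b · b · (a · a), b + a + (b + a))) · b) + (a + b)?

Expand:  b + a · b + a · b + b · f(f(f(f(b, b, b), f(a, b, b), a + a + b + b), f(a · b, f(a, b, a), a + a + b), a · f(b, a, b) + b · f(b, a, b)), f(a + b + f(a, b, b) + f(b, a, a), f(f(a, a, b), f(a, b, a), a · b), a · b · b + b · b), a + a + f(a + a + b, a · a · b · b, a + a + b + b) + f(b, a, b)) + a + b
Order the arguments:  a + a · b + a · b + b + b + b · f(f(f(f(b, b, b), f(a, b, b), a + a + b + b), f(a · b, f(a, b, a), a + a + b), a · f(b, a, b) + b · f(b, a, b)), f(a + b + f(a, b, b) + f(b, a, a), f(f(a, a, b), f(a, b, a), a · b), a · b · b + b · b), a + a + f(a + a + b, a · a · b · b, a + a + b + b) + f(b, a, b))

Answer: a + a · b + a · b + b + b + b · f(f(f(f(b, b, b), f(a, b, b), a + a + b + b), f(a · b, f(a, b, a), a + a + b), a · f(b, a, b) + b · f(b, a, b)), f(a + b + f(a, b, b) + f(b, a, a), f(f(a, a, b), f(a, b, a), a · b), a · b · b + b · b), a + a + f(a + a + b, a · a · b · b, a + a + b + b) + f(b, a, b))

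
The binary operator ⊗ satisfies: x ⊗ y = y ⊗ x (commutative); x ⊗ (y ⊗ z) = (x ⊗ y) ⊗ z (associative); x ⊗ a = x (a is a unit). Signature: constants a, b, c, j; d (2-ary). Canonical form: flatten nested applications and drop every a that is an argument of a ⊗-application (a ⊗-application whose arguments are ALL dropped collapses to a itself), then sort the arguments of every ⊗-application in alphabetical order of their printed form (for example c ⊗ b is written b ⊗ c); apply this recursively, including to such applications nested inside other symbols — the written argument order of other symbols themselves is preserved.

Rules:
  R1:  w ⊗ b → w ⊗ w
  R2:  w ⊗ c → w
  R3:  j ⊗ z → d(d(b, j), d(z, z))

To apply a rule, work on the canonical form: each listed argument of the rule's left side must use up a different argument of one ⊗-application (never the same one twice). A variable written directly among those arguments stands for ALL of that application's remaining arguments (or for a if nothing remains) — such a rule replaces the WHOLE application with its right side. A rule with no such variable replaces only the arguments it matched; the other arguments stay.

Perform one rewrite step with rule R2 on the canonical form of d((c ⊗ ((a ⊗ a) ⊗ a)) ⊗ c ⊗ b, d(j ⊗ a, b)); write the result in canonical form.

Answer: d(b ⊗ c, d(j, b))

Derivation:
Canonical form:  d(b ⊗ c ⊗ c, d(j, b))
R2 matches:  uses c;  w := b ⊗ c
Every leftover argument binds to the variable; the entire application is replaced.
New term:  d(b ⊗ c, d(j, b))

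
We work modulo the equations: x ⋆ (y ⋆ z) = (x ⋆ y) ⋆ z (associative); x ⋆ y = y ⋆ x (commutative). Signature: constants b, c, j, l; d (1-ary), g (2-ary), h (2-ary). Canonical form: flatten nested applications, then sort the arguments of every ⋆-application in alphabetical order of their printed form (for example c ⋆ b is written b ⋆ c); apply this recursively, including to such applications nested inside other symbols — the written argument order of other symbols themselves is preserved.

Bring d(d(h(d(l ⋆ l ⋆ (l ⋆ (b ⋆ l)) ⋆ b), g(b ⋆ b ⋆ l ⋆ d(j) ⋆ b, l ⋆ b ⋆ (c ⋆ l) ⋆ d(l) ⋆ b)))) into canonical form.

Work inside:  l ⋆ b ⋆ (c ⋆ l) ⋆ d(l) ⋆ b
Un-nest:  l ⋆ b ⋆ c ⋆ l ⋆ d(l) ⋆ b
Sort:  b ⋆ b ⋆ c ⋆ d(l) ⋆ l ⋆ l
Rebuild:  d(d(h(d(b ⋆ b ⋆ l ⋆ l ⋆ l ⋆ l), g(b ⋆ b ⋆ b ⋆ d(j) ⋆ l, b ⋆ b ⋆ c ⋆ d(l) ⋆ l ⋆ l))))

Answer: d(d(h(d(b ⋆ b ⋆ l ⋆ l ⋆ l ⋆ l), g(b ⋆ b ⋆ b ⋆ d(j) ⋆ l, b ⋆ b ⋆ c ⋆ d(l) ⋆ l ⋆ l))))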